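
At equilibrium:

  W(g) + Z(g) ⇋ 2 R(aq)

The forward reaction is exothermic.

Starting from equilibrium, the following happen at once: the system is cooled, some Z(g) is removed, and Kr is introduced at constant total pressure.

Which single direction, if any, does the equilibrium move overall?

cannot be determined

The forward reaction is exothermic. Lowering T favours the exothermic direction — shift to the right.
Removing Z (g), a reactant, drives the reaction to the left.
Adding inert gas at constant total pressure expands the volume and lowers every reacting partial pressure. With Δn_gas = 0 − 2 = -2, Q moves away from K toward the side with fewer gas moles, so the system shifts toward the side with more gas moles — to the left.
The individual effects push in opposite directions; without quantitative information the net direction cannot be determined.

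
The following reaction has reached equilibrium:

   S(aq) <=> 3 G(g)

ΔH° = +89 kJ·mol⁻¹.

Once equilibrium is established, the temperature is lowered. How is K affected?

K depends on temperature via the van 't Hoff relation. The forward reaction is endothermic, so lowering T decreases K.

decreases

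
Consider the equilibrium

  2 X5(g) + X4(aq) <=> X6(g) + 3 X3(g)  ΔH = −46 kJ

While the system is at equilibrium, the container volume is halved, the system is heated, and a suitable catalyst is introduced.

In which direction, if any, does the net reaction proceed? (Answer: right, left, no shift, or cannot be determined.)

left

Gas moles: reactants 2, products 4 (Δn_gas = +2). Compression shifts the system toward the side with fewer moles of gas — to the left.
The forward reaction is exothermic. Raising T favours the endothermic direction — shift to the left.
A catalyst speeds both forward and reverse rates equally; it changes neither Q nor K — no shift from this change.
Only the nonzero effect(s) matter; the net shift is to the left.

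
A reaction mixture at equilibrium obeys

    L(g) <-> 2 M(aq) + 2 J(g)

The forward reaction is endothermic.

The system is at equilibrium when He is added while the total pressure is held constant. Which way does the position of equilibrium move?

right

Adding inert gas at constant total pressure expands the volume and lowers every reacting partial pressure. With Δn_gas = 2 − 1 = +1, Q moves away from K toward the side with fewer gas moles, so the system shifts toward the side with more gas moles — to the right.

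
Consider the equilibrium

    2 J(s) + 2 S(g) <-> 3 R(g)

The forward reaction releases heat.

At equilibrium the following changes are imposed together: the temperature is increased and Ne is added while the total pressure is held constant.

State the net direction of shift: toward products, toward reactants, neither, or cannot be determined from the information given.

The forward reaction is exothermic. Raising T favours the endothermic direction — shift to the left.
Adding inert gas at constant total pressure expands the volume and lowers every reacting partial pressure. With Δn_gas = 3 − 2 = +1, Q moves away from K toward the side with fewer gas moles, so the system shifts toward the side with more gas moles — to the right.
The individual effects push in opposite directions; without quantitative information the net direction cannot be determined.

cannot be determined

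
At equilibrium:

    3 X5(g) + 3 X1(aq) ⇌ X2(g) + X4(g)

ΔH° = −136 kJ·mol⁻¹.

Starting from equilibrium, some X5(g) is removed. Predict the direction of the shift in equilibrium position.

left

Removing X5 (g), a reactant, drives the reaction to the left.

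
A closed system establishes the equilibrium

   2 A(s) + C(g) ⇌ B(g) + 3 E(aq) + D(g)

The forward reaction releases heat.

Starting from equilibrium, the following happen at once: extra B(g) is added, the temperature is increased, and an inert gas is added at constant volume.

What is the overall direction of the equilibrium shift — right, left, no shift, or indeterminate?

left

Adding B (g), a product, drives the reaction to the left.
The forward reaction is exothermic. Raising T favours the endothermic direction — shift to the left.
At constant volume, adding an inert gas leaves every reacting species' partial pressure unchanged, so Q is unchanged — no shift from this change.
Only the nonzero effect(s) matter; the net shift is to the left.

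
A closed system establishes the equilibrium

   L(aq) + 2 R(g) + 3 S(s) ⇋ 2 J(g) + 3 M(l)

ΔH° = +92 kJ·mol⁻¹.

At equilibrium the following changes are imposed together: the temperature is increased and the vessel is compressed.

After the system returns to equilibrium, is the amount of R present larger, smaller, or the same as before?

The forward reaction is endothermic. Raising T favours the endothermic direction — shift to the right.
Gas moles: reactants 2, products 2. Δn_gas = 0, so a volume change leaves Q equal to K — no shift from this change.
The net shift is to the right. R is a reactant, so its amount decreases.

decreases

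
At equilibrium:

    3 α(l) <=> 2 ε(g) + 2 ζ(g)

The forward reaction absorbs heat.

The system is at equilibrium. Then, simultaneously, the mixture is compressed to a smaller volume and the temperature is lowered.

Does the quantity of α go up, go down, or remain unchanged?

increases

Gas moles: reactants 0, products 4 (Δn_gas = +4). Compression shifts the system toward the side with fewer moles of gas — to the left.
The forward reaction is endothermic. Lowering T favours the exothermic direction — shift to the left.
The net shift is to the left. α is a reactant, so its amount increases.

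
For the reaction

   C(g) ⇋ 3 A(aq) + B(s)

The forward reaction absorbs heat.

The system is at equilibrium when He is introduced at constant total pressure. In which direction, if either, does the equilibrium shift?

Adding inert gas at constant total pressure expands the volume and lowers every reacting partial pressure. With Δn_gas = 0 − 1 = -1, Q moves away from K toward the side with fewer gas moles, so the system shifts toward the side with more gas moles — to the left.

left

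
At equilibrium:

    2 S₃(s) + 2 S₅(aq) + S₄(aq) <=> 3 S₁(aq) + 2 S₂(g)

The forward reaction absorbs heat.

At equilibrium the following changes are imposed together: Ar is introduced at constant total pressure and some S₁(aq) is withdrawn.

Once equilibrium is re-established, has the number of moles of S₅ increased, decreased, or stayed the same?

decreases

Adding inert gas at constant total pressure expands the volume and lowers every reacting partial pressure. With Δn_gas = 2 − 0 = +2, Q moves away from K toward the side with fewer gas moles, so the system shifts toward the side with more gas moles — to the right.
Removing S₁ (aq), a product, drives the reaction to the right.
The net shift is to the right. S₅ is a reactant, so its amount decreases.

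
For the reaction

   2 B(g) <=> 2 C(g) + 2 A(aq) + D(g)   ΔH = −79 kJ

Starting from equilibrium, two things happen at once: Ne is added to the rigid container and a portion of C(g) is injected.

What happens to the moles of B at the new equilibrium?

At constant volume, adding an inert gas leaves every reacting species' partial pressure unchanged, so Q is unchanged — no shift from this change.
Adding C (g), a product, drives the reaction to the left.
The net shift is to the left. B is a reactant, so its amount increases.

increases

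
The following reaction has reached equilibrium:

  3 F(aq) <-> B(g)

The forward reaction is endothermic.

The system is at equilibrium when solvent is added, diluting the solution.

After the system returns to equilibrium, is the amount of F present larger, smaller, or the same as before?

Dilution lowers every aqueous concentration by the same factor. Δn_aq = 0 − 3 = -3, so the system shifts toward the side with more dissolved moles — to the left.
The net shift is to the left. F is a reactant, so its amount increases.

increases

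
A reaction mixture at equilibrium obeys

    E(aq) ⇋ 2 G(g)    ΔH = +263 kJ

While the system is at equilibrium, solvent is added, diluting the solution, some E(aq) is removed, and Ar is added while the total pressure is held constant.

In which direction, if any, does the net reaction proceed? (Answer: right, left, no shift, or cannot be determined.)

Dilution lowers every aqueous concentration by the same factor. Δn_aq = 0 − 1 = -1, so the system shifts toward the side with more dissolved moles — to the left.
Removing E (aq), a reactant, drives the reaction to the left.
Adding inert gas at constant total pressure expands the volume and lowers every reacting partial pressure. With Δn_gas = 2 − 0 = +2, Q moves away from K toward the side with fewer gas moles, so the system shifts toward the side with more gas moles — to the right.
The individual effects push in opposite directions; without quantitative information the net direction cannot be determined.

cannot be determined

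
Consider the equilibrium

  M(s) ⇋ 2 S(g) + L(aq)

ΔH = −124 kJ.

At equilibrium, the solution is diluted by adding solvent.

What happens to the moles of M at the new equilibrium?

decreases

Dilution lowers every aqueous concentration by the same factor. Δn_aq = 1 − 0 = +1, so the system shifts toward the side with more dissolved moles — to the right.
The net shift is to the right. M is a reactant, so its amount decreases.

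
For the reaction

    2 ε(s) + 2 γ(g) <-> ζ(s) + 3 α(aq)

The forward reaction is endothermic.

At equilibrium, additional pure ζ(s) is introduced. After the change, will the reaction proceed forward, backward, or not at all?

ζ is a pure solid; its activity is 1 regardless of amount, so Q is unaffected — no shift from this change.

no shift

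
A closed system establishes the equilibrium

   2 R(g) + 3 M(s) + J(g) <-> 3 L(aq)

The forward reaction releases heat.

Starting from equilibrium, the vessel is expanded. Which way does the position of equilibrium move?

Gas moles: reactants 3, products 0 (Δn_gas = -3). Expansion shifts the system toward the side with more moles of gas — to the left.

left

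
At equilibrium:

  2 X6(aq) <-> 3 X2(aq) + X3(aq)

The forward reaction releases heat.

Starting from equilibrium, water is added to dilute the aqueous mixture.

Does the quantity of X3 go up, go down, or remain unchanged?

Dilution lowers every aqueous concentration by the same factor. Δn_aq = 4 − 2 = +2, so the system shifts toward the side with more dissolved moles — to the right.
The net shift is to the right. X3 is a product, so its amount increases.

increases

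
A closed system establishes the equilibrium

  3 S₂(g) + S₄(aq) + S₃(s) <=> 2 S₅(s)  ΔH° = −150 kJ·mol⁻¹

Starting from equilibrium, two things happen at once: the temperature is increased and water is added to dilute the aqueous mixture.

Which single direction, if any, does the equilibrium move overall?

The forward reaction is exothermic. Raising T favours the endothermic direction — shift to the left.
Dilution lowers every aqueous concentration by the same factor. Δn_aq = 0 − 1 = -1, so the system shifts toward the side with more dissolved moles — to the left.
All effects act in the same direction — net shift to the left.

left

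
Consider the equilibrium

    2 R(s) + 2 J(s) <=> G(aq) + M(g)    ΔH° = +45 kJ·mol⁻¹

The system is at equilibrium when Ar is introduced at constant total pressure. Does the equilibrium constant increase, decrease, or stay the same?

The equilibrium constant depends only on temperature. This perturbation may move the position of equilibrium, but since T is unchanged, K itself is unchanged.

unchanged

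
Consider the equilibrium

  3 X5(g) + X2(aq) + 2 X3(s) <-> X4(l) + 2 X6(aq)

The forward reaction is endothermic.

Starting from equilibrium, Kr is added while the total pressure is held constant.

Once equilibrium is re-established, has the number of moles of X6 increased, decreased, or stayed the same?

decreases

Adding inert gas at constant total pressure expands the volume and lowers every reacting partial pressure. With Δn_gas = 0 − 3 = -3, Q moves away from K toward the side with fewer gas moles, so the system shifts toward the side with more gas moles — to the left.
The net shift is to the left. X6 is a product, so its amount decreases.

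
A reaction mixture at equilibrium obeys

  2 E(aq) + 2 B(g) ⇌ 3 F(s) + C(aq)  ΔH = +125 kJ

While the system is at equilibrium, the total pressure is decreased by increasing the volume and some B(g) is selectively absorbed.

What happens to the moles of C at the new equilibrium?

Gas moles: reactants 2, products 0 (Δn_gas = -2). Expansion shifts the system toward the side with more moles of gas — to the left.
Removing B (g), a reactant, drives the reaction to the left.
The net shift is to the left. C is a product, so its amount decreases.

decreases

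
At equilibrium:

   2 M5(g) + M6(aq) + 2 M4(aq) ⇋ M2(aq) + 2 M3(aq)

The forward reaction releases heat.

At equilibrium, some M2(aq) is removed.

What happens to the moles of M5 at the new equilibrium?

decreases

Removing M2 (aq), a product, drives the reaction to the right.
The net shift is to the right. M5 is a reactant, so its amount decreases.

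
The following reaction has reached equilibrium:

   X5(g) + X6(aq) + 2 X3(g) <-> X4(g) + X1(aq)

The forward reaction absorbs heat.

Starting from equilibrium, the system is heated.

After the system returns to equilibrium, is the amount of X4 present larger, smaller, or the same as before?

The forward reaction is endothermic. Raising T favours the endothermic direction — shift to the right.
The net shift is to the right. X4 is a product, so its amount increases.

increases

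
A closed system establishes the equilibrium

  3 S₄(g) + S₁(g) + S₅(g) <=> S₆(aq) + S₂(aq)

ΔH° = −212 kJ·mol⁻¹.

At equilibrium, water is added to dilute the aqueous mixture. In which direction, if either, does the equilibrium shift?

right

Dilution lowers every aqueous concentration by the same factor. Δn_aq = 2 − 0 = +2, so the system shifts toward the side with more dissolved moles — to the right.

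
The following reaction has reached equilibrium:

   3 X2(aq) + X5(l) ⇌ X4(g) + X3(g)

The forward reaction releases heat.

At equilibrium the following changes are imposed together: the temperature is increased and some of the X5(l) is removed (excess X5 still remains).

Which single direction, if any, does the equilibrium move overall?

left

The forward reaction is exothermic. Raising T favours the endothermic direction — shift to the left.
X5 is a pure liquid; its activity is 1 regardless of amount, so Q is unaffected — no shift from this change.
Only the nonzero effect(s) matter; the net shift is to the left.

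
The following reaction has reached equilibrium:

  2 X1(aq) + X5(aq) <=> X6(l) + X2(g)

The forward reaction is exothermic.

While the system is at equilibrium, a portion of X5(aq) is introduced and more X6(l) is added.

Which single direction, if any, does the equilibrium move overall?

Adding X5 (aq), a reactant, drives the reaction to the right.
X6 is a pure liquid; its activity is 1 regardless of amount, so Q is unaffected — no shift from this change.
Only the nonzero effect(s) matter; the net shift is to the right.

right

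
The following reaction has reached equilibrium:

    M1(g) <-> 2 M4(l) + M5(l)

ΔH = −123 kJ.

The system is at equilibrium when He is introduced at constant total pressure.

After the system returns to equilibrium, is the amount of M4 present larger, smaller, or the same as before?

decreases

Adding inert gas at constant total pressure expands the volume and lowers every reacting partial pressure. With Δn_gas = 0 − 1 = -1, Q moves away from K toward the side with fewer gas moles, so the system shifts toward the side with more gas moles — to the left.
The net shift is to the left. M4 is a product, so its amount decreases.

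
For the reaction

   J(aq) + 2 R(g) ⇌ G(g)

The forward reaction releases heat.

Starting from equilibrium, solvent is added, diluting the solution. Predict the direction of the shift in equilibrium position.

Dilution lowers every aqueous concentration by the same factor. Δn_aq = 0 − 1 = -1, so the system shifts toward the side with more dissolved moles — to the left.

left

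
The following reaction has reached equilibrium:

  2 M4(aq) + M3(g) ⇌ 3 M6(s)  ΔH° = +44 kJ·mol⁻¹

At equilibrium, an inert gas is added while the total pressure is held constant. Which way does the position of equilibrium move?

left

Adding inert gas at constant total pressure expands the volume and lowers every reacting partial pressure. With Δn_gas = 0 − 1 = -1, Q moves away from K toward the side with fewer gas moles, so the system shifts toward the side with more gas moles — to the left.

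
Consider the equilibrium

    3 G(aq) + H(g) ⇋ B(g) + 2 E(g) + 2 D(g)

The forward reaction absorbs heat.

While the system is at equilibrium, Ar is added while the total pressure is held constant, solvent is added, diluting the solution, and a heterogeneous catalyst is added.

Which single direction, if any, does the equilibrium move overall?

cannot be determined

Adding inert gas at constant total pressure expands the volume and lowers every reacting partial pressure. With Δn_gas = 5 − 1 = +4, Q moves away from K toward the side with fewer gas moles, so the system shifts toward the side with more gas moles — to the right.
Dilution lowers every aqueous concentration by the same factor. Δn_aq = 0 − 3 = -3, so the system shifts toward the side with more dissolved moles — to the left.
A catalyst speeds both forward and reverse rates equally; it changes neither Q nor K — no shift from this change.
The individual effects push in opposite directions; without quantitative information the net direction cannot be determined.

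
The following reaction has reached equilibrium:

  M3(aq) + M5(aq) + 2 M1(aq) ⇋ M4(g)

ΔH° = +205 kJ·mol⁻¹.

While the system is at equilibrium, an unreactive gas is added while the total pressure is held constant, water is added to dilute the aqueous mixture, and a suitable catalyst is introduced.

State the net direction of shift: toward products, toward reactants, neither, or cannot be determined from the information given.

Adding inert gas at constant total pressure expands the volume and lowers every reacting partial pressure. With Δn_gas = 1 − 0 = +1, Q moves away from K toward the side with fewer gas moles, so the system shifts toward the side with more gas moles — to the right.
Dilution lowers every aqueous concentration by the same factor. Δn_aq = 0 − 4 = -4, so the system shifts toward the side with more dissolved moles — to the left.
A catalyst speeds both forward and reverse rates equally; it changes neither Q nor K — no shift from this change.
The individual effects push in opposite directions; without quantitative information the net direction cannot be determined.

cannot be determined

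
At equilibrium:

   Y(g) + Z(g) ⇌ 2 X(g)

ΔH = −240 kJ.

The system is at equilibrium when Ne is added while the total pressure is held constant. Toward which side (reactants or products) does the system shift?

Adding inert gas at constant total pressure expands the volume, scaling every reacting partial pressure by the same factor. Δn_gas = 2 − 2 = 0, so Q is unchanged — no shift.

no shift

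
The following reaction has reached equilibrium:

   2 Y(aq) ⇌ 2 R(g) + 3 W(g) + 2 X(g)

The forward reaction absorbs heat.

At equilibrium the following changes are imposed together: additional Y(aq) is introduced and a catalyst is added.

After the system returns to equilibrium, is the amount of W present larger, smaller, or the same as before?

increases

Adding Y (aq), a reactant, drives the reaction to the right.
A catalyst speeds both forward and reverse rates equally; it changes neither Q nor K — no shift from this change.
The net shift is to the right. W is a product, so its amount increases.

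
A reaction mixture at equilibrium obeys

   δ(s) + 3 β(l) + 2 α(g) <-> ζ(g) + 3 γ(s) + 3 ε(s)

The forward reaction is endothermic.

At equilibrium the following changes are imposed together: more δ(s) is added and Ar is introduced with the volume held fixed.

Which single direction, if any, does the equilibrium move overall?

no shift

δ is a pure solid; its activity is 1 regardless of amount, so Q is unaffected — no shift from this change.
At constant volume, adding an inert gas leaves every reacting species' partial pressure unchanged, so Q is unchanged — no shift from this change.
None of the changes alters Q relative to K, so there is no net shift.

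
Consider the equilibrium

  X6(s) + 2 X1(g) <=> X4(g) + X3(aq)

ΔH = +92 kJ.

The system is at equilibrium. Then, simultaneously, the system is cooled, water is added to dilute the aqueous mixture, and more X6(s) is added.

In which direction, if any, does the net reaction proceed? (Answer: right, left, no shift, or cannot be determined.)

cannot be determined

The forward reaction is endothermic. Lowering T favours the exothermic direction — shift to the left.
Dilution lowers every aqueous concentration by the same factor. Δn_aq = 1 − 0 = +1, so the system shifts toward the side with more dissolved moles — to the right.
X6 is a pure solid; its activity is 1 regardless of amount, so Q is unaffected — no shift from this change.
The individual effects push in opposite directions; without quantitative information the net direction cannot be determined.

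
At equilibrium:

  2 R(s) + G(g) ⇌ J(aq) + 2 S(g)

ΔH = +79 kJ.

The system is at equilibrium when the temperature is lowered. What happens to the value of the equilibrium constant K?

K depends on temperature via the van 't Hoff relation. The forward reaction is endothermic, so lowering T decreases K.

decreases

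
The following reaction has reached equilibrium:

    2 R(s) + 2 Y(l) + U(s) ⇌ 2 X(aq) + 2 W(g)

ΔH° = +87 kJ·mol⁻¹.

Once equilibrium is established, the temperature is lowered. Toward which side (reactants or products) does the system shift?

left

The forward reaction is endothermic. Lowering T favours the exothermic direction — shift to the left.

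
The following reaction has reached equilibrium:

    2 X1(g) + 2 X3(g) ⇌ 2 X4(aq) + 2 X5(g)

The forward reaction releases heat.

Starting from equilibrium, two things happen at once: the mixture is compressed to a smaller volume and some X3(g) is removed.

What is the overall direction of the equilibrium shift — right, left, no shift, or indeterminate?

Gas moles: reactants 4, products 2 (Δn_gas = -2). Compression shifts the system toward the side with fewer moles of gas — to the right.
Removing X3 (g), a reactant, drives the reaction to the left.
The individual effects push in opposite directions; without quantitative information the net direction cannot be determined.

cannot be determined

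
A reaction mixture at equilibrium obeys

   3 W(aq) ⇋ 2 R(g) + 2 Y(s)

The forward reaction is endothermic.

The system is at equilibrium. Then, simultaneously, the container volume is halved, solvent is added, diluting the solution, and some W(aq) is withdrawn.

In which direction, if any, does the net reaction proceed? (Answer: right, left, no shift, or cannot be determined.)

Gas moles: reactants 0, products 2 (Δn_gas = +2). Compression shifts the system toward the side with fewer moles of gas — to the left.
Dilution lowers every aqueous concentration by the same factor. Δn_aq = 0 − 3 = -3, so the system shifts toward the side with more dissolved moles — to the left.
Removing W (aq), a reactant, drives the reaction to the left.
All effects act in the same direction — net shift to the left.

left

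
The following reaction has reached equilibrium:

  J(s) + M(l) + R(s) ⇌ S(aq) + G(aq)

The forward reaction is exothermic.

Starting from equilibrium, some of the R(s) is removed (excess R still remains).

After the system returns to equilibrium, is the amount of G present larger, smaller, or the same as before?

unchanged

R is a pure solid; its activity is 1 regardless of amount, so Q is unaffected — no shift from this change.
No net shift occurs, so the amount of G is unchanged.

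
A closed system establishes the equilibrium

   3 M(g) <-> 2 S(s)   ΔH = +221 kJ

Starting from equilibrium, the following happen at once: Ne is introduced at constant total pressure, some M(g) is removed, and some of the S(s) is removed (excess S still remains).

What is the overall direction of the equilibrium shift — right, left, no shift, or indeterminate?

Adding inert gas at constant total pressure expands the volume and lowers every reacting partial pressure. With Δn_gas = 0 − 3 = -3, Q moves away from K toward the side with fewer gas moles, so the system shifts toward the side with more gas moles — to the left.
Removing M (g), a reactant, drives the reaction to the left.
S is a pure solid; its activity is 1 regardless of amount, so Q is unaffected — no shift from this change.
Only the nonzero effect(s) matter; the net shift is to the left.

left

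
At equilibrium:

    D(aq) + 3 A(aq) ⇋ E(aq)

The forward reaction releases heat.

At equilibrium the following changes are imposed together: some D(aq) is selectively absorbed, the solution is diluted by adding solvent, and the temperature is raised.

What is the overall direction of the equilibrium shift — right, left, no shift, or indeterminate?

Removing D (aq), a reactant, drives the reaction to the left.
Dilution lowers every aqueous concentration by the same factor. Δn_aq = 1 − 4 = -3, so the system shifts toward the side with more dissolved moles — to the left.
The forward reaction is exothermic. Raising T favours the endothermic direction — shift to the left.
All effects act in the same direction — net shift to the left.

left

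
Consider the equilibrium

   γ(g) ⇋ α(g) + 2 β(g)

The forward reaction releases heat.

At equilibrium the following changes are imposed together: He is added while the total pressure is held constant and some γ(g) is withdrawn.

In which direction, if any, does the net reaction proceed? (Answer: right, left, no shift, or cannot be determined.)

cannot be determined

Adding inert gas at constant total pressure expands the volume and lowers every reacting partial pressure. With Δn_gas = 3 − 1 = +2, Q moves away from K toward the side with fewer gas moles, so the system shifts toward the side with more gas moles — to the right.
Removing γ (g), a reactant, drives the reaction to the left.
The individual effects push in opposite directions; without quantitative information the net direction cannot be determined.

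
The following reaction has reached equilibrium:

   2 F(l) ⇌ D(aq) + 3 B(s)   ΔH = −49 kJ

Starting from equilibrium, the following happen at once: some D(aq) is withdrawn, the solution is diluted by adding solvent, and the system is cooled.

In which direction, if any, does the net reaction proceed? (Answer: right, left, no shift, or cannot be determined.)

right

Removing D (aq), a product, drives the reaction to the right.
Dilution lowers every aqueous concentration by the same factor. Δn_aq = 1 − 0 = +1, so the system shifts toward the side with more dissolved moles — to the right.
The forward reaction is exothermic. Lowering T favours the exothermic direction — shift to the right.
All effects act in the same direction — net shift to the right.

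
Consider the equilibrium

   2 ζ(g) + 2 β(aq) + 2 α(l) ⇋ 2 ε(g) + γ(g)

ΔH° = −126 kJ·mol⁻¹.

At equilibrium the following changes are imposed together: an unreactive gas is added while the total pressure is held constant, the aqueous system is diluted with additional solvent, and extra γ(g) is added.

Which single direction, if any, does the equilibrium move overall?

cannot be determined

Adding inert gas at constant total pressure expands the volume and lowers every reacting partial pressure. With Δn_gas = 3 − 2 = +1, Q moves away from K toward the side with fewer gas moles, so the system shifts toward the side with more gas moles — to the right.
Dilution lowers every aqueous concentration by the same factor. Δn_aq = 0 − 2 = -2, so the system shifts toward the side with more dissolved moles — to the left.
Adding γ (g), a product, drives the reaction to the left.
The individual effects push in opposite directions; without quantitative information the net direction cannot be determined.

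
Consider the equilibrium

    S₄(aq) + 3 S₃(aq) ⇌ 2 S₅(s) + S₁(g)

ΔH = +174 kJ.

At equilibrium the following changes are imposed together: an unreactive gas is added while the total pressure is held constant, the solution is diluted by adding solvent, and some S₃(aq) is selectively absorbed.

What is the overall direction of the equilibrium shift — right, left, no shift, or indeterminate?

Adding inert gas at constant total pressure expands the volume and lowers every reacting partial pressure. With Δn_gas = 1 − 0 = +1, Q moves away from K toward the side with fewer gas moles, so the system shifts toward the side with more gas moles — to the right.
Dilution lowers every aqueous concentration by the same factor. Δn_aq = 0 − 4 = -4, so the system shifts toward the side with more dissolved moles — to the left.
Removing S₃ (aq), a reactant, drives the reaction to the left.
The individual effects push in opposite directions; without quantitative information the net direction cannot be determined.

cannot be determined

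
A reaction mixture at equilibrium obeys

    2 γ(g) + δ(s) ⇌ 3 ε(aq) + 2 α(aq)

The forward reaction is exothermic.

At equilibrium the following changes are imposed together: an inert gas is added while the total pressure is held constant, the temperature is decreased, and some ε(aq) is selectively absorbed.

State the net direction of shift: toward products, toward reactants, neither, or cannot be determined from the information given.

Adding inert gas at constant total pressure expands the volume and lowers every reacting partial pressure. With Δn_gas = 0 − 2 = -2, Q moves away from K toward the side with fewer gas moles, so the system shifts toward the side with more gas moles — to the left.
The forward reaction is exothermic. Lowering T favours the exothermic direction — shift to the right.
Removing ε (aq), a product, drives the reaction to the right.
The individual effects push in opposite directions; without quantitative information the net direction cannot be determined.

cannot be determined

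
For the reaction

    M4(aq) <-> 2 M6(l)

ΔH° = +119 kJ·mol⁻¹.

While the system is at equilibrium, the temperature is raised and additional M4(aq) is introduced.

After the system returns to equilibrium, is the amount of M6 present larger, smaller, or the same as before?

increases

The forward reaction is endothermic. Raising T favours the endothermic direction — shift to the right.
Adding M4 (aq), a reactant, drives the reaction to the right.
The net shift is to the right. M6 is a product, so its amount increases.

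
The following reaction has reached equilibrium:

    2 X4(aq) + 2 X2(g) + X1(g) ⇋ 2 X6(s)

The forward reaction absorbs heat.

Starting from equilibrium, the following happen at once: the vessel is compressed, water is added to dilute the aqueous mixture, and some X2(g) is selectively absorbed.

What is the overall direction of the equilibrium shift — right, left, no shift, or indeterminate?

cannot be determined

Gas moles: reactants 3, products 0 (Δn_gas = -3). Compression shifts the system toward the side with fewer moles of gas — to the right.
Dilution lowers every aqueous concentration by the same factor. Δn_aq = 0 − 2 = -2, so the system shifts toward the side with more dissolved moles — to the left.
Removing X2 (g), a reactant, drives the reaction to the left.
The individual effects push in opposite directions; without quantitative information the net direction cannot be determined.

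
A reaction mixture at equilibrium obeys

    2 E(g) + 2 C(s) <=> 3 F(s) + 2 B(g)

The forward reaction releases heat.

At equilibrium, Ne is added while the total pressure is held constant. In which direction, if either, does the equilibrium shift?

Adding inert gas at constant total pressure expands the volume, scaling every reacting partial pressure by the same factor. Δn_gas = 2 − 2 = 0, so Q is unchanged — no shift.

no shift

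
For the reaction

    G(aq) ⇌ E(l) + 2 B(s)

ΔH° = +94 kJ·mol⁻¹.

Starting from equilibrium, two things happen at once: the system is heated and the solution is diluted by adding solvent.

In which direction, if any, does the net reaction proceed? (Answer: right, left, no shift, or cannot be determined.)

The forward reaction is endothermic. Raising T favours the endothermic direction — shift to the right.
Dilution lowers every aqueous concentration by the same factor. Δn_aq = 0 − 1 = -1, so the system shifts toward the side with more dissolved moles — to the left.
The individual effects push in opposite directions; without quantitative information the net direction cannot be determined.

cannot be determined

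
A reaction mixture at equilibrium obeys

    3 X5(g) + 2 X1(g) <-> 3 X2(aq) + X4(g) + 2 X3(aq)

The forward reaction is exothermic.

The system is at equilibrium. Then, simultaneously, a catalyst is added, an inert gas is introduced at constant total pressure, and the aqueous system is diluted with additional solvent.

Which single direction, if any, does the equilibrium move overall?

cannot be determined

A catalyst speeds both forward and reverse rates equally; it changes neither Q nor K — no shift from this change.
Adding inert gas at constant total pressure expands the volume and lowers every reacting partial pressure. With Δn_gas = 1 − 5 = -4, Q moves away from K toward the side with fewer gas moles, so the system shifts toward the side with more gas moles — to the left.
Dilution lowers every aqueous concentration by the same factor. Δn_aq = 5 − 0 = +5, so the system shifts toward the side with more dissolved moles — to the right.
The individual effects push in opposite directions; without quantitative information the net direction cannot be determined.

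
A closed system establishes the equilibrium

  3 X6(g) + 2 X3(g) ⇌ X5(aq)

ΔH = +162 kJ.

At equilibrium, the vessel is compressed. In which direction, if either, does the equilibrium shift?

right

Gas moles: reactants 5, products 0 (Δn_gas = -5). Compression shifts the system toward the side with fewer moles of gas — to the right.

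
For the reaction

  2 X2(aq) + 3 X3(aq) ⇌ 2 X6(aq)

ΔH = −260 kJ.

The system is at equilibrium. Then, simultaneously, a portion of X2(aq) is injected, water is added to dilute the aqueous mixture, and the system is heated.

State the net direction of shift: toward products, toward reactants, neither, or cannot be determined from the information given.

cannot be determined

Adding X2 (aq), a reactant, drives the reaction to the right.
Dilution lowers every aqueous concentration by the same factor. Δn_aq = 2 − 5 = -3, so the system shifts toward the side with more dissolved moles — to the left.
The forward reaction is exothermic. Raising T favours the endothermic direction — shift to the left.
The individual effects push in opposite directions; without quantitative information the net direction cannot be determined.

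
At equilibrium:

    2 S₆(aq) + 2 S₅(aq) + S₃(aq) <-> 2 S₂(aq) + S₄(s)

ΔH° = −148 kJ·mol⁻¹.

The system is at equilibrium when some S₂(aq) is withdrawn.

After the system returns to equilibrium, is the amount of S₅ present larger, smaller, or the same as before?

Removing S₂ (aq), a product, drives the reaction to the right.
The net shift is to the right. S₅ is a reactant, so its amount decreases.

decreases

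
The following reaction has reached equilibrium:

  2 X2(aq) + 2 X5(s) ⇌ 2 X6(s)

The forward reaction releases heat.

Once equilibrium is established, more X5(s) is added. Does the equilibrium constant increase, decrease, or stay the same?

unchanged

The equilibrium constant depends only on temperature. This perturbation changes neither the position of equilibrium nor K.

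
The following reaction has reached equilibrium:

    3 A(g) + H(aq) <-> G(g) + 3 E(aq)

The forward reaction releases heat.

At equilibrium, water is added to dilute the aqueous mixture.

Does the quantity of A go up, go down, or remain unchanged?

decreases

Dilution lowers every aqueous concentration by the same factor. Δn_aq = 3 − 1 = +2, so the system shifts toward the side with more dissolved moles — to the right.
The net shift is to the right. A is a reactant, so its amount decreases.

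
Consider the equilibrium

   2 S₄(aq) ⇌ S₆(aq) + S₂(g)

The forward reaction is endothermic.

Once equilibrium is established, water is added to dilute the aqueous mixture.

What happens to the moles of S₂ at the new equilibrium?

decreases

Dilution lowers every aqueous concentration by the same factor. Δn_aq = 1 − 2 = -1, so the system shifts toward the side with more dissolved moles — to the left.
The net shift is to the left. S₂ is a product, so its amount decreases.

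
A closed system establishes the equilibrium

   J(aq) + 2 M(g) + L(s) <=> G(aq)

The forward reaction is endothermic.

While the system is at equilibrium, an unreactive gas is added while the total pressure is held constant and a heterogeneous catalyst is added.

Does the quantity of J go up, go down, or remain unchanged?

Adding inert gas at constant total pressure expands the volume and lowers every reacting partial pressure. With Δn_gas = 0 − 2 = -2, Q moves away from K toward the side with fewer gas moles, so the system shifts toward the side with more gas moles — to the left.
A catalyst speeds both forward and reverse rates equally; it changes neither Q nor K — no shift from this change.
The net shift is to the left. J is a reactant, so its amount increases.

increases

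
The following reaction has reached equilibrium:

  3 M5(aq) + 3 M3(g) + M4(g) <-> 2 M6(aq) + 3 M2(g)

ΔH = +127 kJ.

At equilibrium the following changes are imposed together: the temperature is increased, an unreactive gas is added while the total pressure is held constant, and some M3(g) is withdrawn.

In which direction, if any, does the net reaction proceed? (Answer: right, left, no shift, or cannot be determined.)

The forward reaction is endothermic. Raising T favours the endothermic direction — shift to the right.
Adding inert gas at constant total pressure expands the volume and lowers every reacting partial pressure. With Δn_gas = 3 − 4 = -1, Q moves away from K toward the side with fewer gas moles, so the system shifts toward the side with more gas moles — to the left.
Removing M3 (g), a reactant, drives the reaction to the left.
The individual effects push in opposite directions; without quantitative information the net direction cannot be determined.

cannot be determined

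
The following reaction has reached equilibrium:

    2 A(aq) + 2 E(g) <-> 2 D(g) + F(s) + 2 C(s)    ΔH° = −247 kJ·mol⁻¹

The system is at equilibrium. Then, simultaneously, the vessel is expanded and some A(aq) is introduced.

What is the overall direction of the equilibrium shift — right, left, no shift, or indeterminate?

right

Gas moles: reactants 2, products 2. Δn_gas = 0, so a volume change leaves Q equal to K — no shift from this change.
Adding A (aq), a reactant, drives the reaction to the right.
Only the nonzero effect(s) matter; the net shift is to the right.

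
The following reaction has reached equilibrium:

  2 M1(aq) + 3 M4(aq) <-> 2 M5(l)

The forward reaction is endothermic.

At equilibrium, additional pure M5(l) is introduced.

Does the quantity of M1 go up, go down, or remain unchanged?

M5 is a pure liquid; its activity is 1 regardless of amount, so Q is unaffected — no shift from this change.
No net shift occurs, so the amount of M1 is unchanged.

unchanged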